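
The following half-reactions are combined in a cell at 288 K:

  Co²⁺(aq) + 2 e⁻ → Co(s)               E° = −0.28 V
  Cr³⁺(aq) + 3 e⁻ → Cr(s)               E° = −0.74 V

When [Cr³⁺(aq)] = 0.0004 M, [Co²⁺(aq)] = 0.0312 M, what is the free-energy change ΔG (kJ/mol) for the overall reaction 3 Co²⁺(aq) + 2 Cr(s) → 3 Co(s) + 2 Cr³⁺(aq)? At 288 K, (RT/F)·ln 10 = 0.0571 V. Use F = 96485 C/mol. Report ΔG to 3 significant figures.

The standard cell potential is −0.28 − (−0.74) = +0.46 V, with n = 6 electrons in the balanced equation.
Here Q = [Cr³⁺(aq)]^2 / [Co²⁺(aq)]^3 = 0.00527 (log Q = −2.278), giving E = +0.46 − (0.0571/6)·(−2.278) = +0.4817 V.
Then ΔG = −nFE = −6 × 96485 × +0.4817 J/mol = −279 kJ/mol.

−279 kJ/mol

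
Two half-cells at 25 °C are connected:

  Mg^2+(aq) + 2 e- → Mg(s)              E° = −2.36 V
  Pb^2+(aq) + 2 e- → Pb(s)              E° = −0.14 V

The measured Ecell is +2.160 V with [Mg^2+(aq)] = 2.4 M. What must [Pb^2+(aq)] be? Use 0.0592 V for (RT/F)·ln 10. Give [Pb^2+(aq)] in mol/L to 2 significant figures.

0.023 M

Pb²⁺/Pb is the cathode (higher E°); E°cell = −0.14 − (−2.36) = +2.22 V with n = 2.
From the Nernst equation, log Q = n(E° − E)/0.0592 = 2·(+2.22 − (+2.160))/0.0592 = 2.027.
Balancing electrons gives Pb^2+(aq) + Mg(s) → Pb(s) + Mg^2+(aq); thus Q = [Mg^2+(aq)] / [Pb^2+(aq)].
Substituting the known concentrations and solving, log [Pb^2+(aq)] = −1.647 and [Pb^2+(aq)] = 0.023 M.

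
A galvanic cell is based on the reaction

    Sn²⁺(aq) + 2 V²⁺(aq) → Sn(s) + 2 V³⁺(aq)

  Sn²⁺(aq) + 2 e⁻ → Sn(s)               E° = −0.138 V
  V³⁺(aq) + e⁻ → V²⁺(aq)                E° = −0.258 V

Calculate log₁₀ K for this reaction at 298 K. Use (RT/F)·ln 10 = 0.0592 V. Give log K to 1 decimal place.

The Sn²⁺/Sn couple is reduced (cathode); E°cell = −0.138 − (−0.258) = +0.120 V with n = 2.
At equilibrium E = 0, so log K = nE°cell / 0.0592 = (2)(+0.120) / 0.0592 = 4.1.

log K = 4.1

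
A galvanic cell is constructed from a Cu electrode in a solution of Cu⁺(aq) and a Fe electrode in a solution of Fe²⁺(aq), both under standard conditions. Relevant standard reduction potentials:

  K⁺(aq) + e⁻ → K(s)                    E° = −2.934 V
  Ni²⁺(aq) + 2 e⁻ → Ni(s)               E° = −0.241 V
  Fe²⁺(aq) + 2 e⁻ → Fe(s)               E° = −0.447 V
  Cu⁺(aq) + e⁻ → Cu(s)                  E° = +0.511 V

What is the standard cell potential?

The Cu⁺/Cu couple has the higher E°, so Cu ion is reduced (cathode) and Fe is oxidized (anode).
E°cell = E°(cathode) − E°(anode) = +0.511 − (−0.447) = +0.958 V.

+0.958 V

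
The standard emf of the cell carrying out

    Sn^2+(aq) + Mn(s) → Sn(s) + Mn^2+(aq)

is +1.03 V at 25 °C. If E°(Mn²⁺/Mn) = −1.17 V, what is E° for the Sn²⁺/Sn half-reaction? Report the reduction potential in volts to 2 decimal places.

In the reaction as written the Sn²⁺/Sn couple is reduced (cathode) and Mn²⁺/Mn is oxidized (anode), so E°cell = E°(Sn²⁺/Sn) − E°(Mn²⁺/Mn).
E°(Sn²⁺/Sn) = E°cell + E°(anode) = +1.03 + (−1.17) = −0.14 V.

−0.14 V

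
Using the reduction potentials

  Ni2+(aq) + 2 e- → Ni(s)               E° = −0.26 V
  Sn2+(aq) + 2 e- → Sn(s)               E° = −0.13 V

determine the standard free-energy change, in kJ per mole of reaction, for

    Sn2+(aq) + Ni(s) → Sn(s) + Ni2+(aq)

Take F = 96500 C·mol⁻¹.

−25.1 kJ/mol

In the reaction as written Sn2+(aq) is reduced, so the Sn²⁺/Sn couple is the cathode and Ni²⁺/Ni is the anode.
E°cell = −0.13 − (−0.26) = +0.13 V; balancing electrons gives n = 2.
ΔG° = −nFE°cell = −(2)(96500)(+0.13) J/mol = −25.1 kJ/mol.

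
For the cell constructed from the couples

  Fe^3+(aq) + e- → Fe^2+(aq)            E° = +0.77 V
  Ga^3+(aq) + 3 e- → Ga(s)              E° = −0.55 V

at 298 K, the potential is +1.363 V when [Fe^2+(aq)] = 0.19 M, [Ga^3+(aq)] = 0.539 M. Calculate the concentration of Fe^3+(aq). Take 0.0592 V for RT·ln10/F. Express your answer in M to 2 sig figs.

The Fe³⁺/Fe²⁺ couple has the larger reduction potential, so it is the cathode: E°cell = +0.77 − (−0.55) = +1.32 V and n = 3.
Since E = E° − (0.0592/n)·log Q, log Q = n(E° − E)/0.0592 = −2.179.
For 3 Fe^3+(aq) + Ga(s) → 3 Fe^2+(aq) + Ga^3+(aq), the reaction quotient is Q = ([Fe^2+(aq)]^3·[Ga^3+(aq)]) / [Fe^3+(aq)]^3.
Isolating [Fe^3+(aq)] in Q = 10^{−2.179} yields log [Fe^3+(aq)] = −0.084, i.e. 0.82 M.

0.82 M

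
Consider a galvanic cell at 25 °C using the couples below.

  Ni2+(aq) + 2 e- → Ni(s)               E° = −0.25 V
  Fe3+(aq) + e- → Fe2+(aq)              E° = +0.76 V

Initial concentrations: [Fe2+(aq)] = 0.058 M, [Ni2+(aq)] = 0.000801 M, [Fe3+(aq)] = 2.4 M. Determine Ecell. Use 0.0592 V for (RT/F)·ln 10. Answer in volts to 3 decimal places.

+1.197 V

Since E°(Fe³⁺/Fe²⁺) > E°(Ni²⁺/Ni), Fe³⁺/Fe²⁺ serves as the cathode.
E°cell = +0.76 − (−0.25) = +1.01 V, with n = 2 electrons transferred.
For the overall reaction 2 Fe3+(aq) + Ni(s) → 2 Fe2+(aq) + Ni2+(aq), Q = ([Fe2+(aq)]^2·[Ni2+(aq)]) / [Fe3+(aq)]^2 = 4.68×10^−7, giving log Q = −6.330.
Applying E = E° − (RT ln10/nF)·log Q gives +1.01 − (0.0592/2)(−6.330) = +1.197 V.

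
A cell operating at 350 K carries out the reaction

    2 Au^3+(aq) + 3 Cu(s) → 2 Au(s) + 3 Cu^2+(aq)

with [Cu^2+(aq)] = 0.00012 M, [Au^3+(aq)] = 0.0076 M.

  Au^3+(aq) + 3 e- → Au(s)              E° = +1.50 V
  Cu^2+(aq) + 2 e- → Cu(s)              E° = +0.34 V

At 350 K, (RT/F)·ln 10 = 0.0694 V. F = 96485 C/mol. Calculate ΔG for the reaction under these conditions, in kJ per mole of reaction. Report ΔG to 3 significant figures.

E°cell = +1.50 − (+0.34) = +1.16 V; the balanced reaction transfers n = 6 electrons.
The reaction quotient is [Cu^2+(aq)]^3 / [Au^3+(aq)]^2 = 2.99×10^−8; by Nernst, E = +1.16 − (0.0694/6)(−7.524) = +1.2470 V.
Then ΔG = −nFE = −6 × 96485 × +1.2470 J/mol = −722 kJ/mol.

−722 kJ/mol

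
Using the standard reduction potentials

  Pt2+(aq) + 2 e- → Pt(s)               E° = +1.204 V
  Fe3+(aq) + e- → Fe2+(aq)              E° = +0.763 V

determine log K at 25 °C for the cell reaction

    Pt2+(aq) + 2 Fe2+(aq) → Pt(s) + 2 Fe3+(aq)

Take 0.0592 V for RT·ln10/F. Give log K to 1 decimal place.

The Pt²⁺/Pt couple is reduced (cathode); E°cell = +1.204 − (+0.763) = +0.441 V with n = 2.
At equilibrium E = 0, so log K = nE°cell / 0.0592 = (2)(+0.441) / 0.0592 = 14.9.

log K = 14.9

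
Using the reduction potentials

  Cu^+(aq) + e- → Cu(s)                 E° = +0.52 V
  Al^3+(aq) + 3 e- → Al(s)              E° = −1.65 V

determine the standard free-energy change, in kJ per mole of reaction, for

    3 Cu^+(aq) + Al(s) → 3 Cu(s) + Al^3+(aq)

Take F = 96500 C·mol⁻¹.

−628 kJ/mol

In the reaction as written Cu^+(aq) is reduced, so the Cu⁺/Cu couple is the cathode and Al³⁺/Al is the anode.
E°cell = +0.52 − (−1.65) = +2.17 V; balancing electrons gives n = 3.
ΔG° = −nFE°cell = −(3)(96500)(+2.17) J/mol = −628 kJ/mol.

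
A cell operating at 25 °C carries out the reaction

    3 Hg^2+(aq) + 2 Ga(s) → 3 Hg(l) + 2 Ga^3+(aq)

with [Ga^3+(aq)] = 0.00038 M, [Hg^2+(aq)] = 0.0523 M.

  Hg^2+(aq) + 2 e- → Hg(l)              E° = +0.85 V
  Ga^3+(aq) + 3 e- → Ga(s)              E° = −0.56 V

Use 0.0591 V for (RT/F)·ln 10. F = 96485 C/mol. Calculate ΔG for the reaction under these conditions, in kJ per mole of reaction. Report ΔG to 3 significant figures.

−833 kJ/mol

The standard cell potential is +0.85 − (−0.56) = +1.41 V, with n = 6 electrons in the balanced equation.
Q = [Ga^3+(aq)]^2 / [Hg^2+(aq)]^3 = 0.00101, so log Q = −2.996 and E = +1.41 − (0.0591/6)(−2.996) = +1.4395 V.
ΔG = −nFE = −(6)(96485)(+1.4395) J/mol = −833 kJ/mol.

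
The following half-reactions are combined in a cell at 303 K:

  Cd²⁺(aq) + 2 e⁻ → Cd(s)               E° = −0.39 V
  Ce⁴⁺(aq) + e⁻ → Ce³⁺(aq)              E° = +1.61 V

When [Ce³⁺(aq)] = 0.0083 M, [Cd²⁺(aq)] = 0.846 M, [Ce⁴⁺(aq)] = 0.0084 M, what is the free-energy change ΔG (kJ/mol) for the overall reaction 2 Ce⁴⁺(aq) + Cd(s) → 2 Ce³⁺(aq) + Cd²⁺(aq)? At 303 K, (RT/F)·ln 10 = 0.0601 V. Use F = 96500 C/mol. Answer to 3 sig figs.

−386 kJ/mol

With Ce⁴⁺/Ce³⁺ reduced at the cathode, E°cell = +1.61 − (−0.39) = +2.00 V and n = 2.
Q = ([Ce³⁺(aq)]^2·[Cd²⁺(aq)]) / [Ce⁴⁺(aq)]^2 = 0.826, so log Q = −0.083 and E = +2.00 − (0.0601/2)(−0.083) = +2.0025 V.
Finally ΔG = −nFE = −(2)(96500 C/mol)(+2.0025 V) = −386 kJ/mol.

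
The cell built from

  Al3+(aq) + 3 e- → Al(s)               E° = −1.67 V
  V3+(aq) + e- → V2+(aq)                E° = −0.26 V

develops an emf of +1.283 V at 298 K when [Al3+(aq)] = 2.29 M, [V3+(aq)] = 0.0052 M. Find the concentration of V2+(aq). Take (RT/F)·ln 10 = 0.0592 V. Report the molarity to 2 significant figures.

V³⁺/V²⁺ is the cathode (higher E°); E°cell = −0.26 − (−1.67) = +1.41 V with n = 3.
Since E = E° − (0.0592/n)·log Q, log Q = n(E° − E)/0.0592 = 6.436.
For 3 V3+(aq) + Al(s) → 3 V2+(aq) + Al3+(aq), the reaction quotient is Q = ([V2+(aq)]^3·[Al3+(aq)]) / [V3+(aq)]^3.
Isolating [V2+(aq)] in Q = 10^{6.436} yields log [V2+(aq)] = −0.259, i.e. 0.55 M.

0.55 M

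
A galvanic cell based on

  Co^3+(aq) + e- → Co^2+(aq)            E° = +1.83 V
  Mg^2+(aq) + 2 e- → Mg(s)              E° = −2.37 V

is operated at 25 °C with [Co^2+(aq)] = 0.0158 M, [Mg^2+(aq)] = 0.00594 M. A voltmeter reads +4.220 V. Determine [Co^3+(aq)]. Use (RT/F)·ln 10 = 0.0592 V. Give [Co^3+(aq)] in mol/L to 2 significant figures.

0.0027 M

Co³⁺/Co²⁺ is the cathode (higher E°); E°cell = +1.83 − (−2.37) = +4.20 V with n = 2.
Rearranging E = E° − (0.0592/n)·log Q gives log Q = 2(+4.20 − (+4.220))/0.0592 = −0.676.
For 2 Co^3+(aq) + Mg(s) → 2 Co^2+(aq) + Mg^2+(aq), the reaction quotient is Q = ([Co^2+(aq)]^2·[Mg^2+(aq)]) / [Co^3+(aq)]^2.
Isolating [Co^3+(aq)] in Q = 10^{−0.676} yields log [Co^3+(aq)] = −2.576, i.e. 0.0027 M.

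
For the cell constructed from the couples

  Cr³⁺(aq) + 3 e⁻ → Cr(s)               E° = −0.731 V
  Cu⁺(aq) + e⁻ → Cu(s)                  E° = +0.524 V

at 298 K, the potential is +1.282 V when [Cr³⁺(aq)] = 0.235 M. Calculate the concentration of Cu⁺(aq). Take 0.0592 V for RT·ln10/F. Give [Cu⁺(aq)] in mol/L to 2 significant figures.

Cu⁺/Cu is the cathode (higher E°); E°cell = +0.524 − (−0.731) = +1.255 V with n = 3.
Rearranging E = E° − (0.0592/n)·log Q gives log Q = 3(+1.255 − (+1.282))/0.0592 = −1.368.
For 3 Cu⁺(aq) + Cr(s) → 3 Cu(s) + Cr³⁺(aq), the reaction quotient is Q = [Cr³⁺(aq)] / [Cu⁺(aq)]^3.
Substituting the known concentrations and solving, log [Cu⁺(aq)] = 0.246 and [Cu⁺(aq)] = 1.8 M.

1.8 M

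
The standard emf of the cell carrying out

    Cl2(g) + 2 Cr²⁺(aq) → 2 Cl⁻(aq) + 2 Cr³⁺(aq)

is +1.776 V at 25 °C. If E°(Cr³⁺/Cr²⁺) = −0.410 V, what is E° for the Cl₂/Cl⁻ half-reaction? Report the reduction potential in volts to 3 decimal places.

+1.366 V

In the reaction as written the Cl₂/Cl⁻ couple is reduced (cathode) and Cr³⁺/Cr²⁺ is oxidized (anode), so E°cell = E°(Cl₂/Cl⁻) − E°(Cr³⁺/Cr²⁺).
E°(Cl₂/Cl⁻) = E°cell + E°(anode) = +1.776 + (−0.410) = +1.366 V.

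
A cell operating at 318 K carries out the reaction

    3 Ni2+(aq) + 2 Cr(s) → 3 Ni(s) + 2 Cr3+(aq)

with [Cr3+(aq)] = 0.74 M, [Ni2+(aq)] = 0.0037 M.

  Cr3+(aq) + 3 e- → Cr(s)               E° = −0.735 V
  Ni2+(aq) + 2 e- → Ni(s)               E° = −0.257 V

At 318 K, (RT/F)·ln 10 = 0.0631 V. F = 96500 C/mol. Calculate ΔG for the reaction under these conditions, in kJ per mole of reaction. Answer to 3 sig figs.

The standard cell potential is −0.257 − (−0.735) = +0.478 V, with n = 6 electrons in the balanced equation.
Q = [Cr3+(aq)]^2 / [Ni2+(aq)]^3 = 1.08×10^7, so log Q = 7.034 and E = +0.478 − (0.0631/6)(7.034) = +0.4040 V.
ΔG = −nFE = −(6)(96500)(+0.4040) J/mol = −234 kJ/mol.

−234 kJ/mol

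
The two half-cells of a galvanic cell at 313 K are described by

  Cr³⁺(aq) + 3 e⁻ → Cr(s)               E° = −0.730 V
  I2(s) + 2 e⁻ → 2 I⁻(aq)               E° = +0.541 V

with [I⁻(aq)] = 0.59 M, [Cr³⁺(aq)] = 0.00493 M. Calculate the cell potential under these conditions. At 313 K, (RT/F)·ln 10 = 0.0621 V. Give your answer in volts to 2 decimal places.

I₂/I⁻ is reduced (cathode, E° = +0.541 V) and Cr³⁺/Cr is oxidized (anode).
The standard potential is +0.541 − (−0.730) = +1.271 V and the balanced reaction transfers n = 6 electrons.
Balancing gives 3 I2(s) + 2 Cr(s) → 6 I⁻(aq) + 2 Cr³⁺(aq); hence Q = [I⁻(aq)]^6·[Cr³⁺(aq)]^2 = 1.03×10^−6 (log Q = −5.989).
Applying E = E° − (RT ln10/nF)·log Q gives +1.271 − (0.0621/6)(−5.989) = +1.33 V.

+1.33 V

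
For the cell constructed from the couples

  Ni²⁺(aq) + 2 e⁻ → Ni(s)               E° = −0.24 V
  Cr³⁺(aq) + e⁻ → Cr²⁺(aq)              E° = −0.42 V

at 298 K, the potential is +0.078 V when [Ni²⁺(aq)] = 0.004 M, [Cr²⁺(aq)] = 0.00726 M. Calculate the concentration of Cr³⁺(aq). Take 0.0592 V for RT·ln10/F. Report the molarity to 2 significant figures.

0.024 M

With Ni²⁺/Ni at the cathode and Cr³⁺/Cr²⁺ at the anode, E°cell = −0.24 − (−0.42) = +0.18 V (n = 2).
From the Nernst equation, log Q = n(E° − E)/0.0592 = 2·(+0.18 − (+0.078))/0.0592 = 3.446.
The balanced reaction is Ni²⁺(aq) + 2 Cr²⁺(aq) → Ni(s) + 2 Cr³⁺(aq), so Q = [Cr³⁺(aq)]^2 / ([Ni²⁺(aq)]·[Cr²⁺(aq)]^2).
Substituting the known concentrations and solving, log [Cr³⁺(aq)] = −1.615 and [Cr³⁺(aq)] = 0.024 M.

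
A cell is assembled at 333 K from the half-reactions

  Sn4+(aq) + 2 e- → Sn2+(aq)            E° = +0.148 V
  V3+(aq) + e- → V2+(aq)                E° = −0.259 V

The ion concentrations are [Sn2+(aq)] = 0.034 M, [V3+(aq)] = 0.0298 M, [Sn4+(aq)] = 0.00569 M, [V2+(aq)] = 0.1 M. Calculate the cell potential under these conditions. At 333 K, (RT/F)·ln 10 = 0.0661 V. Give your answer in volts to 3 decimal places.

+0.416 V

The Sn⁴⁺/Sn²⁺ couple has the more positive E°, so it is the cathode; V³⁺/V²⁺ is the anode.
E°cell = +0.148 − (−0.259) = +0.407 V, with n = 2 electrons transferred.
Balancing gives Sn4+(aq) + 2 V2+(aq) → Sn2+(aq) + 2 V3+(aq); hence Q = ([Sn2+(aq)]·[V3+(aq)]^2) / ([Sn4+(aq)]·[V2+(aq)]^2) = 0.531 (log Q = −0.275).
Applying E = E° − (RT ln10/nF)·log Q gives +0.407 − (0.0661/2)(−0.275) = +0.416 V.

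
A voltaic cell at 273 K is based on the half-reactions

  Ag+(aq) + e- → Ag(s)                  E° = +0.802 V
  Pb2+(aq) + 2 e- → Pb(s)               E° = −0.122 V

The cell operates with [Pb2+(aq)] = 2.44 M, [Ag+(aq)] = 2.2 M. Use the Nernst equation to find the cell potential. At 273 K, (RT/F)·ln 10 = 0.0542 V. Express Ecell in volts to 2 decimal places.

+0.93 V

Since E°(Ag⁺/Ag) > E°(Pb²⁺/Pb), Ag⁺/Ag serves as the cathode.
The standard potential is +0.802 − (−0.122) = +0.924 V and the balanced reaction transfers n = 2 electrons.
The balanced reaction is 2 Ag+(aq) + Pb(s) → 2 Ag(s) + Pb2+(aq), so Q = [Pb2+(aq)] / [Ag+(aq)]^2 = 0.504 and log Q = −0.297.
Applying E = E° − (RT ln10/nF)·log Q gives +0.924 − (0.0542/2)(−0.297) = +0.93 V.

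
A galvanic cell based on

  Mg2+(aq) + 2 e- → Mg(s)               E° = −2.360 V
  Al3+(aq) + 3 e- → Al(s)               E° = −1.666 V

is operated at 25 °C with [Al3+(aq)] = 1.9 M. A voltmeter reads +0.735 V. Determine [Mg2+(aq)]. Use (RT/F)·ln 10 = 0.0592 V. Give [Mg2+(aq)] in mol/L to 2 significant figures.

The Al³⁺/Al couple has the larger reduction potential, so it is the cathode: E°cell = −1.666 − (−2.360) = +0.694 V and n = 6.
Rearranging E = E° − (0.0592/n)·log Q gives log Q = 6(+0.694 − (+0.735))/0.0592 = −4.155.
For 2 Al3+(aq) + 3 Mg(s) → 2 Al(s) + 3 Mg2+(aq), the reaction quotient is Q = [Mg2+(aq)]^3 / [Al3+(aq)]^2.
Solving for the unknown gives log [Mg2+(aq)] = −1.199, so [Mg2+(aq)] ≈ 0.063 M.

0.063 M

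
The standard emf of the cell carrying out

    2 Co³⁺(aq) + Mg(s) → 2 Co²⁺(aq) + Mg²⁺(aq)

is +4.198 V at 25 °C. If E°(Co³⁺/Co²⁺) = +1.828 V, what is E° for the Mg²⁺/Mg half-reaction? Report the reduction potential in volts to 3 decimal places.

In the reaction as written the Co³⁺/Co²⁺ couple is reduced (cathode) and Mg²⁺/Mg is oxidized (anode), so E°cell = E°(Co³⁺/Co²⁺) − E°(Mg²⁺/Mg).
E°(Mg²⁺/Mg) = E°(cathode) − E°cell = +1.828 − (+4.198) = −2.370 V.

−2.370 V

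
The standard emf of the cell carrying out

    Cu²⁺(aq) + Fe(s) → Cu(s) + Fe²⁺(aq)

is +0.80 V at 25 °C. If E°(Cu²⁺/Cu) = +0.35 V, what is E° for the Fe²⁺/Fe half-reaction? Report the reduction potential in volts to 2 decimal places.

In the reaction as written the Cu²⁺/Cu couple is reduced (cathode) and Fe²⁺/Fe is oxidized (anode), so E°cell = E°(Cu²⁺/Cu) − E°(Fe²⁺/Fe).
E°(Fe²⁺/Fe) = E°(cathode) − E°cell = +0.35 − (+0.80) = −0.45 V.

−0.45 V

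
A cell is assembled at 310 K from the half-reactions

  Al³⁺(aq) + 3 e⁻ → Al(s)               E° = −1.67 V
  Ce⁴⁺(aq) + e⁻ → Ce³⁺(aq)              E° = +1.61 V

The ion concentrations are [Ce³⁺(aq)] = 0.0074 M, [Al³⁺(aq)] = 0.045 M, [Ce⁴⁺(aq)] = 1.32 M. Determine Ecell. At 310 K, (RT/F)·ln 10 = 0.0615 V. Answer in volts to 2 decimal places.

The Ce⁴⁺/Ce³⁺ couple has the more positive E°, so it is the cathode; Al³⁺/Al is the anode.
E°cell = E°cat − E°an = +1.61 − (−1.67) = +3.28 V; n = 3.
The balanced reaction is 3 Ce⁴⁺(aq) + Al(s) → 3 Ce³⁺(aq) + Al³⁺(aq), so Q = ([Ce³⁺(aq)]^3·[Al³⁺(aq)]) / [Ce⁴⁺(aq)]^3 = 7.93×10^−9 and log Q = −8.101.
E = E° − (0.0615/n)·log Q = +3.28 − (0.0615/3)(−8.101) = +3.45 V.

+3.45 V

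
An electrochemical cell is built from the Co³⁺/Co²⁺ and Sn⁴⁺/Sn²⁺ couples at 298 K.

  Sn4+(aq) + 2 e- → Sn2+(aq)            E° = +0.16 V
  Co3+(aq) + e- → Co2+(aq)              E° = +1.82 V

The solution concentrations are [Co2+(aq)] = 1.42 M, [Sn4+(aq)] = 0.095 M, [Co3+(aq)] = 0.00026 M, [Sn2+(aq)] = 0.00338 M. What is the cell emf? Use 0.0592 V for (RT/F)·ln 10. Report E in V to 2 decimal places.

Since E°(Co³⁺/Co²⁺) > E°(Sn⁴⁺/Sn²⁺), Co³⁺/Co²⁺ serves as the cathode.
E°cell = +1.82 − (+0.16) = +1.66 V, with n = 2 electrons transferred.
Balancing gives 2 Co3+(aq) + Sn2+(aq) → 2 Co2+(aq) + Sn4+(aq); hence Q = ([Co2+(aq)]^2·[Sn4+(aq)]) / ([Co3+(aq)]^2·[Sn2+(aq)]) = 8.38×10^8 (log Q = 8.923).
By the Nernst equation, E = +1.66 − (0.0592/2)·(8.923) = +1.40 V.

+1.40 V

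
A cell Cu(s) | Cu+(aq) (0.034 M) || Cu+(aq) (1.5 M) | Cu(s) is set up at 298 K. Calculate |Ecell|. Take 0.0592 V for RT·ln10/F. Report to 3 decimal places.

0.097 V

For a concentration cell E°cell = 0, since both electrodes use the same couple.
The compartment with the higher Cu+(aq) concentration (1.5 M) acts as the cathode; ions are reduced there and produced at the dilute (0.034 M) anode.
With n = 1, Ecell = −(0.0592/1)·log([dilute]/[conc]) = −(0.0592/1)·log(0.034/1.5) = +0.097 V.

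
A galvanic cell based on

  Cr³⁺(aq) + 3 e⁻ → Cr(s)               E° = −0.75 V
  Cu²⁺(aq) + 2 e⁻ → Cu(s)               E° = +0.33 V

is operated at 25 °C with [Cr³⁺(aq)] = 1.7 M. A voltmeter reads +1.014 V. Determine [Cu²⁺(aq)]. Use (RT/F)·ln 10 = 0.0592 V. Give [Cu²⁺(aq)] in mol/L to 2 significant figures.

0.0084 M

The Cu²⁺/Cu couple has the larger reduction potential, so it is the cathode: E°cell = +0.33 − (−0.75) = +1.08 V and n = 6.
Since E = E° − (0.0592/n)·log Q, log Q = n(E° − E)/0.0592 = 6.689.
Balancing electrons gives 3 Cu²⁺(aq) + 2 Cr(s) → 3 Cu(s) + 2 Cr³⁺(aq); thus Q = [Cr³⁺(aq)]^2 / [Cu²⁺(aq)]^3.
Isolating [Cu²⁺(aq)] in Q = 10^{6.689} yields log [Cu²⁺(aq)] = −2.076, i.e. 0.0084 M.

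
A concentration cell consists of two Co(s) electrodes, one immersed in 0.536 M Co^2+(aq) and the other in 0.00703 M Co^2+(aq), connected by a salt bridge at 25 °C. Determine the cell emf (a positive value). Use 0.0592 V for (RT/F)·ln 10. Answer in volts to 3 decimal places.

0.056 V

For a concentration cell E°cell = 0, since both electrodes use the same couple.
The compartment with the higher Co^2+(aq) concentration (0.536 M) acts as the cathode; ions are reduced there and produced at the dilute (0.00703 M) anode.
With n = 2, Ecell = −(0.0592/2)·log([dilute]/[conc]) = −(0.0592/2)·log(0.00703/0.536) = +0.056 V.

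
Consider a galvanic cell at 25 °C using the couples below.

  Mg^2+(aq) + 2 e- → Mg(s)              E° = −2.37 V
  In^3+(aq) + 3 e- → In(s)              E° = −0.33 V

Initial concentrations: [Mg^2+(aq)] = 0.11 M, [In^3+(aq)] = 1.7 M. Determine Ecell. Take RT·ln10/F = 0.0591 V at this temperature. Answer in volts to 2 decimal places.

The In³⁺/In couple has the more positive E°, so it is the cathode; Mg²⁺/Mg is the anode.
E°cell = E°cat − E°an = −0.33 − (−2.37) = +2.04 V; n = 6.
Balancing gives 2 In^3+(aq) + 3 Mg(s) → 2 In(s) + 3 Mg^2+(aq); hence Q = [Mg^2+(aq)]^3 / [In^3+(aq)]^2 = 0.000461 (log Q = −3.337).
By the Nernst equation, E = +2.04 − (0.0591/6)·(−3.337) = +2.07 V.

+2.07 V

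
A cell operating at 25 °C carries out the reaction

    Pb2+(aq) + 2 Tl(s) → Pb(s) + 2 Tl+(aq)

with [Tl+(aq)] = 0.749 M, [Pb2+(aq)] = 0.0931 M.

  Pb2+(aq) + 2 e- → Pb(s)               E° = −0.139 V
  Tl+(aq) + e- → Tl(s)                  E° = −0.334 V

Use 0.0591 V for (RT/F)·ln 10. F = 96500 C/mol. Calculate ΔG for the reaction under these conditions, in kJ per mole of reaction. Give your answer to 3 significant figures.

With Pb²⁺/Pb reduced at the cathode, E°cell = −0.139 − (−0.334) = +0.195 V and n = 2.
The reaction quotient is [Tl+(aq)]^2 / [Pb2+(aq)] = 6.03; by Nernst, E = +0.195 − (0.0591/2)(0.780) = +0.1720 V.
ΔG = −nFE = −(2)(96500)(+0.1720) J/mol = −33.2 kJ/mol.

−33.2 kJ/mol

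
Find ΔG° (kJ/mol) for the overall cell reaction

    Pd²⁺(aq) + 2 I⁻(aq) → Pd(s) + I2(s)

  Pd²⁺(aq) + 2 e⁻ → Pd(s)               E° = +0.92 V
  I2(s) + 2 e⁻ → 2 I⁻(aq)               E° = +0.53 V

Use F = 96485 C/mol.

−75.3 kJ/mol

In the reaction as written Pd²⁺(aq) is reduced, so the Pd²⁺/Pd couple is the cathode and I₂/I⁻ is the anode.
E°cell = +0.92 − (+0.53) = +0.39 V; balancing electrons gives n = 2.
ΔG° = −nFE°cell = −(2)(96485)(+0.39) J/mol = −75.3 kJ/mol.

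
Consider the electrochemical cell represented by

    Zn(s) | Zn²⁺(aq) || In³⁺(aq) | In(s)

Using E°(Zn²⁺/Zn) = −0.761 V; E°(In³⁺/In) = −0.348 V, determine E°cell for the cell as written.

+0.413 V

By convention the left-hand electrode in cell notation is the anode (oxidation) and the right-hand electrode is the cathode (reduction).
E°cell = E°(right) − E°(left) = −0.348 − (−0.761) = +0.413 V.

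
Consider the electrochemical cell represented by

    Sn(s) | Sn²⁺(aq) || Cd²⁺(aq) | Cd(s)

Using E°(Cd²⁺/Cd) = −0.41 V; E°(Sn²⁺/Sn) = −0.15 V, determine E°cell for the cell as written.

−0.26 V

By convention the left-hand electrode in cell notation is the anode (oxidation) and the right-hand electrode is the cathode (reduction).
E°cell = E°(right) − E°(left) = −0.41 − (−0.15) = −0.26 V.
The negative sign shows that, as written, the cell would require an external voltage to drive the reaction.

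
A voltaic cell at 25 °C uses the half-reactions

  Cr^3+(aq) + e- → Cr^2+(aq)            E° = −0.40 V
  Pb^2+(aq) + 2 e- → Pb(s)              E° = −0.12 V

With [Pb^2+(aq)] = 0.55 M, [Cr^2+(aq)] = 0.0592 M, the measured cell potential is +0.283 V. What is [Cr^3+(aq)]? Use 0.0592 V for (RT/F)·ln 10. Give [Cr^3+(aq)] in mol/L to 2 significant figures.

0.039 M

With Pb²⁺/Pb at the cathode and Cr³⁺/Cr²⁺ at the anode, E°cell = −0.12 − (−0.40) = +0.28 V (n = 2).
From the Nernst equation, log Q = n(E° − E)/0.0592 = 2·(+0.28 − (+0.283))/0.0592 = −0.101.
For Pb^2+(aq) + 2 Cr^2+(aq) → Pb(s) + 2 Cr^3+(aq), the reaction quotient is Q = [Cr^3+(aq)]^2 / ([Pb^2+(aq)]·[Cr^2+(aq)]^2).
Substituting the known concentrations and solving, log [Cr^3+(aq)] = −1.408 and [Cr^3+(aq)] = 0.039 M.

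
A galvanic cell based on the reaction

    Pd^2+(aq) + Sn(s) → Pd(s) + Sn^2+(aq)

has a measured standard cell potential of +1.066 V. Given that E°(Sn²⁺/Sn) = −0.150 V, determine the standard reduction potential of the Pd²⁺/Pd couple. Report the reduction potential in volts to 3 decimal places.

+0.916 V

In the reaction as written the Pd²⁺/Pd couple is reduced (cathode) and Sn²⁺/Sn is oxidized (anode), so E°cell = E°(Pd²⁺/Pd) − E°(Sn²⁺/Sn).
E°(Pd²⁺/Pd) = E°cell + E°(anode) = +1.066 + (−0.150) = +0.916 V.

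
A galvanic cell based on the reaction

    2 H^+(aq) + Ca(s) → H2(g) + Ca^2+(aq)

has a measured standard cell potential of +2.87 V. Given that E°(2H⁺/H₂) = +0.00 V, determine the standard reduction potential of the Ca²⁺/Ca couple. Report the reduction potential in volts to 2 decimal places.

In the reaction as written the 2H⁺/H₂ couple is reduced (cathode) and Ca²⁺/Ca is oxidized (anode), so E°cell = E°(2H⁺/H₂) − E°(Ca²⁺/Ca).
E°(Ca²⁺/Ca) = E°(cathode) − E°cell = +0.00 − (+2.87) = −2.87 V.

−2.87 V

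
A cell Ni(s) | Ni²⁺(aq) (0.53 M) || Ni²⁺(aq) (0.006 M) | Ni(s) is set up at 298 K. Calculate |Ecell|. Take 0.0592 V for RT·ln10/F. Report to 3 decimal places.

0.058 V

For a concentration cell E°cell = 0, since both electrodes use the same couple.
The compartment with the higher Ni²⁺(aq) concentration (0.53 M) acts as the cathode; ions are reduced there and produced at the dilute (0.006 M) anode.
With n = 2, Ecell = −(0.0592/2)·log([dilute]/[conc]) = −(0.0592/2)·log(0.006/0.53) = +0.058 V.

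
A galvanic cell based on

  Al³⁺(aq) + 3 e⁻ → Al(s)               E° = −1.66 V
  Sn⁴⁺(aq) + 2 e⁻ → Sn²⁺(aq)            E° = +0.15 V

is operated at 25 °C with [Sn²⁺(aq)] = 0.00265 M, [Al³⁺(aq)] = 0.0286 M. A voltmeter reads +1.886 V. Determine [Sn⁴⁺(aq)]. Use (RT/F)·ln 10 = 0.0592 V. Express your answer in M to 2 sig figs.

0.092 M

Sn⁴⁺/Sn²⁺ is the cathode (higher E°); E°cell = +0.15 − (−1.66) = +1.81 V with n = 6.
From the Nernst equation, log Q = n(E° − E)/0.0592 = 6·(+1.81 − (+1.886))/0.0592 = −7.703.
The balanced reaction is 3 Sn⁴⁺(aq) + 2 Al(s) → 3 Sn²⁺(aq) + 2 Al³⁺(aq), so Q = ([Sn²⁺(aq)]^3·[Al³⁺(aq)]^2) / [Sn⁴⁺(aq)]^3.
Isolating [Sn⁴⁺(aq)] in Q = 10^{−7.703} yields log [Sn⁴⁺(aq)] = −1.038, i.e. 0.092 M.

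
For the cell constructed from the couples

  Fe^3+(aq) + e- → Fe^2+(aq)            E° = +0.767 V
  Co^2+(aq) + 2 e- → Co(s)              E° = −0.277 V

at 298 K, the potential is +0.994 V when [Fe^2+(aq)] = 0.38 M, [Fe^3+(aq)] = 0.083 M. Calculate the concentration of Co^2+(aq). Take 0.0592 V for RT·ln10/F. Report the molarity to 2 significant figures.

2.3 M

Fe³⁺/Fe²⁺ is the cathode (higher E°); E°cell = +0.767 − (−0.277) = +1.044 V with n = 2.
Since E = E° − (0.0592/n)·log Q, log Q = n(E° − E)/0.0592 = 1.689.
Balancing electrons gives 2 Fe^3+(aq) + Co(s) → 2 Fe^2+(aq) + Co^2+(aq); thus Q = ([Fe^2+(aq)]^2·[Co^2+(aq)]) / [Fe^3+(aq)]^2.
Isolating [Co^2+(aq)] in Q = 10^{1.689} yields log [Co^2+(aq)] = 0.368, i.e. 2.3 M.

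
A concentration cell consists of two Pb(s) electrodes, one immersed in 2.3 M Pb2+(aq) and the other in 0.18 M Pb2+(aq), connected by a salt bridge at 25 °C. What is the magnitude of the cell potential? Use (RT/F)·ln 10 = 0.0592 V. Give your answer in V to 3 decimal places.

0.033 V

For a concentration cell E°cell = 0, since both electrodes use the same couple.
The compartment with the higher Pb2+(aq) concentration (2.3 M) acts as the cathode; ions are reduced there and produced at the dilute (0.18 M) anode.
With n = 2, Ecell = −(0.0592/2)·log([dilute]/[conc]) = −(0.0592/2)·log(0.18/2.3) = +0.033 V.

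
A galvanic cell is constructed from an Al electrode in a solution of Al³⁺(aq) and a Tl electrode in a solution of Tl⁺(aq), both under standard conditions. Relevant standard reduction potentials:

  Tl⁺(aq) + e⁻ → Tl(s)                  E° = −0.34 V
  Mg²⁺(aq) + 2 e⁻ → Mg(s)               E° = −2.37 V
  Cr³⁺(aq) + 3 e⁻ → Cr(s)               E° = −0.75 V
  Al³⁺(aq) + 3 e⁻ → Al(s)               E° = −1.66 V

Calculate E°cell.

+1.32 V

The Tl⁺/Tl couple has the higher E°, so Tl ion is reduced (cathode) and Al is oxidized (anode).
E°cell = E°(cathode) − E°(anode) = −0.34 − (−1.66) = +1.32 V.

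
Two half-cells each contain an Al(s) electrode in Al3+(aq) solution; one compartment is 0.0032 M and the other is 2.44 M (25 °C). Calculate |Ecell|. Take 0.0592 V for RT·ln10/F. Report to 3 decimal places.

0.057 V

For a concentration cell E°cell = 0, since both electrodes use the same couple.
The compartment with the higher Al3+(aq) concentration (2.44 M) acts as the cathode; ions are reduced there and produced at the dilute (0.0032 M) anode.
With n = 3, Ecell = −(0.0592/3)·log([dilute]/[conc]) = −(0.0592/3)·log(0.0032/2.44) = +0.057 V.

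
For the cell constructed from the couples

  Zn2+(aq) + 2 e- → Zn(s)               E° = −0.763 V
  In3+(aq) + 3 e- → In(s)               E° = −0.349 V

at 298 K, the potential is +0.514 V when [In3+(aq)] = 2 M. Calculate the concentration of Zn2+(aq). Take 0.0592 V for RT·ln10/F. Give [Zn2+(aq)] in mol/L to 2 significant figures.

0.00066 M

The In³⁺/In couple has the larger reduction potential, so it is the cathode: E°cell = −0.349 − (−0.763) = +0.414 V and n = 6.
Since E = E° − (0.0592/n)·log Q, log Q = n(E° − E)/0.0592 = −10.135.
The balanced reaction is 2 In3+(aq) + 3 Zn(s) → 2 In(s) + 3 Zn2+(aq), so Q = [Zn2+(aq)]^3 / [In3+(aq)]^2.
Substituting the known concentrations and solving, log [Zn2+(aq)] = −3.178 and [Zn2+(aq)] = 0.00066 M.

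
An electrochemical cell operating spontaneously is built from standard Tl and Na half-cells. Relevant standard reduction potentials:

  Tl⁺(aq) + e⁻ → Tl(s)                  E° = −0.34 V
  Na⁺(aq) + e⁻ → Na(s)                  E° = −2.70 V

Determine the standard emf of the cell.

+2.36 V

Of the two couples in this cell, the one with the more positive reduction potential is reduced at the cathode: here that is Tl⁺/Tl (−0.34 V); Na⁺/Na (−2.70 V) is the anode.
E°cell = E°(cathode) − E°(anode) = −0.34 − (−2.70) = +2.36 V.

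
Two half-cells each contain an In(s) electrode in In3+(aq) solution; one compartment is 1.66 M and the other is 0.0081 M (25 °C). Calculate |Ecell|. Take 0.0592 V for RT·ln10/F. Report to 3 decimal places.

0.046 V

For a concentration cell E°cell = 0, since both electrodes use the same couple.
The compartment with the higher In3+(aq) concentration (1.66 M) acts as the cathode; ions are reduced there and produced at the dilute (0.0081 M) anode.
With n = 3, Ecell = −(0.0592/3)·log([dilute]/[conc]) = −(0.0592/3)·log(0.0081/1.66) = +0.046 V.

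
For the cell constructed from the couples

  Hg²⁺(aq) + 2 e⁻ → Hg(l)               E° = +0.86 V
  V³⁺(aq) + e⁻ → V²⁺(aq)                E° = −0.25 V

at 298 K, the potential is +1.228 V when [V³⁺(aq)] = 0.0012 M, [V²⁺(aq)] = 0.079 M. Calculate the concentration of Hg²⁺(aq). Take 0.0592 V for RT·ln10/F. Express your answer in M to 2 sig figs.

2.2 M

The Hg²⁺/Hg couple has the larger reduction potential, so it is the cathode: E°cell = +0.86 − (−0.25) = +1.11 V and n = 2.
Rearranging E = E° − (0.0592/n)·log Q gives log Q = 2(+1.11 − (+1.228))/0.0592 = −3.986.
For Hg²⁺(aq) + 2 V²⁺(aq) → Hg(l) + 2 V³⁺(aq), the reaction quotient is Q = [V³⁺(aq)]^2 / ([Hg²⁺(aq)]·[V²⁺(aq)]^2).
Solving for the unknown gives log [Hg²⁺(aq)] = 0.349, so [Hg²⁺(aq)] ≈ 2.2 M.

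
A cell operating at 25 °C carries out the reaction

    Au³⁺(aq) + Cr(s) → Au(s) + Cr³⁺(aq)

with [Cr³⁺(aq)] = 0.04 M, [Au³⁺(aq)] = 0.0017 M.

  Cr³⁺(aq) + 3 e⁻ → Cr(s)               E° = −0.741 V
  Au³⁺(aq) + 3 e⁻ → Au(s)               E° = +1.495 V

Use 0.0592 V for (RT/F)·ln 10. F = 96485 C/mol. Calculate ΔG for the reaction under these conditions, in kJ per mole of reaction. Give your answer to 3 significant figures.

−639 kJ/mol

The standard cell potential is +1.495 − (−0.741) = +2.236 V, with n = 3 electrons in the balanced equation.
Here Q = [Cr³⁺(aq)] / [Au³⁺(aq)] = 23.5 (log Q = 1.372), giving E = +2.236 − (0.0592/3)·(1.372) = +2.2089 V.
Finally ΔG = −nFE = −(3)(96485 C/mol)(+2.2089 V) = −639 kJ/mol.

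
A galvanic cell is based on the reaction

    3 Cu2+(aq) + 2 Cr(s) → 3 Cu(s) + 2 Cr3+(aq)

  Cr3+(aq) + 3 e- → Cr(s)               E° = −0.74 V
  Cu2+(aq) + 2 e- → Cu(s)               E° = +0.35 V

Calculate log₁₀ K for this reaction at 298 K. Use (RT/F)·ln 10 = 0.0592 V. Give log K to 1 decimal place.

log K = 110.5

The Cu²⁺/Cu couple is reduced (cathode); E°cell = +0.35 − (−0.74) = +1.09 V with n = 6.
At equilibrium E = 0, so log K = nE°cell / 0.0592 = (6)(+1.09) / 0.0592 = 110.5.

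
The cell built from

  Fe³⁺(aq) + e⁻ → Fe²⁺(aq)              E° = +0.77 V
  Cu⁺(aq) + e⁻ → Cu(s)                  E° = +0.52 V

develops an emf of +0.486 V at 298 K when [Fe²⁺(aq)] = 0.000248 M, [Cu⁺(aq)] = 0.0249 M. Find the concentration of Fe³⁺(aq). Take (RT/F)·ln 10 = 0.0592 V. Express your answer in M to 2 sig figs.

0.060 M

Fe³⁺/Fe²⁺ is the cathode (higher E°); E°cell = +0.77 − (+0.52) = +0.25 V with n = 1.
Rearranging E = E° − (0.0592/n)·log Q gives log Q = 1(+0.25 − (+0.486))/0.0592 = −3.986.
For Fe³⁺(aq) + Cu(s) → Fe²⁺(aq) + Cu⁺(aq), the reaction quotient is Q = ([Fe²⁺(aq)]·[Cu⁺(aq)]) / [Fe³⁺(aq)].
Solving for the unknown gives log [Fe³⁺(aq)] = −1.223, so [Fe³⁺(aq)] ≈ 0.060 M.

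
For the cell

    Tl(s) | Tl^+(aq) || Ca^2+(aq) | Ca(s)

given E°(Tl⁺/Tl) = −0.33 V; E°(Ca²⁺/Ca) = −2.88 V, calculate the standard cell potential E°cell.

By convention the left-hand electrode in cell notation is the anode (oxidation) and the right-hand electrode is the cathode (reduction).
E°cell = E°(right) − E°(left) = −2.88 − (−0.33) = −2.55 V.
The negative sign shows that, as written, the cell would require an external voltage to drive the reaction.

−2.55 V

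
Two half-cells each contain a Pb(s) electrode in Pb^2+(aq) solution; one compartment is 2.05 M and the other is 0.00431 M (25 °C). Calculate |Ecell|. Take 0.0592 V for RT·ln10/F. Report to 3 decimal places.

0.079 V

For a concentration cell E°cell = 0, since both electrodes use the same couple.
The compartment with the higher Pb^2+(aq) concentration (2.05 M) acts as the cathode; ions are reduced there and produced at the dilute (0.00431 M) anode.
With n = 2, Ecell = −(0.0592/2)·log([dilute]/[conc]) = −(0.0592/2)·log(0.00431/2.05) = +0.079 V.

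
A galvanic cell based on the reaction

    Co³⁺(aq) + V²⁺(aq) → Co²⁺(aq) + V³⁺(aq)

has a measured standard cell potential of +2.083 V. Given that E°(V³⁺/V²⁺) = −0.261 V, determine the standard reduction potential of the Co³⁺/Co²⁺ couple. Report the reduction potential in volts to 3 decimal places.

+1.822 V

In the reaction as written the Co³⁺/Co²⁺ couple is reduced (cathode) and V³⁺/V²⁺ is oxidized (anode), so E°cell = E°(Co³⁺/Co²⁺) − E°(V³⁺/V²⁺).
E°(Co³⁺/Co²⁺) = E°cell + E°(anode) = +2.083 + (−0.261) = +1.822 V.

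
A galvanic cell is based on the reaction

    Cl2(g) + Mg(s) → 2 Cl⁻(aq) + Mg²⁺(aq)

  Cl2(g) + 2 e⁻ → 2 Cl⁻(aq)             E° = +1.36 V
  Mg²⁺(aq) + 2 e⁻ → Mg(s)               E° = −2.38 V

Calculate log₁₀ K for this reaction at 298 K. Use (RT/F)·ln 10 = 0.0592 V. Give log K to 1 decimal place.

log K = 126.4

The Cl₂/Cl⁻ couple is reduced (cathode); E°cell = +1.36 − (−2.38) = +3.74 V with n = 2.
At equilibrium E = 0, so log K = nE°cell / 0.0592 = (2)(+3.74) / 0.0592 = 126.4.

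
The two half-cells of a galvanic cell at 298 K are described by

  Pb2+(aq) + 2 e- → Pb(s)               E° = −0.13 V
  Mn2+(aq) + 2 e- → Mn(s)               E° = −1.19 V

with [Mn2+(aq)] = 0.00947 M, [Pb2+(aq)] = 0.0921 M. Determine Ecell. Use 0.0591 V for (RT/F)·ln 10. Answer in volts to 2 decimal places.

The Pb²⁺/Pb couple has the more positive E°, so it is the cathode; Mn²⁺/Mn is the anode.
E°cell = E°cat − E°an = −0.13 − (−1.19) = +1.06 V; n = 2.
For the overall reaction Pb2+(aq) + Mn(s) → Pb(s) + Mn2+(aq), Q = [Mn2+(aq)] / [Pb2+(aq)] = 0.103, giving log Q = −0.988.
E = E° − (0.0591/n)·log Q = +1.06 − (0.0591/2)(−0.988) = +1.09 V.

+1.09 V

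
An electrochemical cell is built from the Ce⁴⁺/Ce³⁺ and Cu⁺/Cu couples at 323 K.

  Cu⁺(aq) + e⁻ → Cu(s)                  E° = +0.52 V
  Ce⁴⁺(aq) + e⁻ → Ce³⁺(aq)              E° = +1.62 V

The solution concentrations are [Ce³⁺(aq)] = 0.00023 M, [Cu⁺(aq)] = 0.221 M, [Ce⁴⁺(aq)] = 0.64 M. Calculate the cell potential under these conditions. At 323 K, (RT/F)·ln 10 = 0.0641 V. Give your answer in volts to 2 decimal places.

+1.36 V

The Ce⁴⁺/Ce³⁺ couple has the more positive E°, so it is the cathode; Cu⁺/Cu is the anode.
The standard potential is +1.62 − (+0.52) = +1.10 V and the balanced reaction transfers n = 1 electron.
The balanced reaction is Ce⁴⁺(aq) + Cu(s) → Ce³⁺(aq) + Cu⁺(aq), so Q = ([Ce³⁺(aq)]·[Cu⁺(aq)]) / [Ce⁴⁺(aq)] = 7.94×10^−5 and log Q = −4.100.
Applying E = E° − (RT ln10/nF)·log Q gives +1.10 − (0.0641/1)(−4.100) = +1.36 V.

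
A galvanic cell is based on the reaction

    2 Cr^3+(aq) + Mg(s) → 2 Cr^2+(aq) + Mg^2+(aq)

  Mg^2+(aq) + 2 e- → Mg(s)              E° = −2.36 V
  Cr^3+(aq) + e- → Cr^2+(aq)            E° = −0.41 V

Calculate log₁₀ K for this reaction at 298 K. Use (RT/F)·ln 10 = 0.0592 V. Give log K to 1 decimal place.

log K = 65.9

The Cr³⁺/Cr²⁺ couple is reduced (cathode); E°cell = −0.41 − (−2.36) = +1.95 V with n = 2.
At equilibrium E = 0, so log K = nE°cell / 0.0592 = (2)(+1.95) / 0.0592 = 65.9.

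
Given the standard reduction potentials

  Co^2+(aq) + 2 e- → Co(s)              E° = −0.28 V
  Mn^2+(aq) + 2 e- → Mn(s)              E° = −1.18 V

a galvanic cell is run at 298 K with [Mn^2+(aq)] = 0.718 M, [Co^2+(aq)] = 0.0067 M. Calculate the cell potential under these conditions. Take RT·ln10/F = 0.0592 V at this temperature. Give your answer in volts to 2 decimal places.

+0.84 V

Since E°(Co²⁺/Co) > E°(Mn²⁺/Mn), Co²⁺/Co serves as the cathode.
The standard potential is −0.28 − (−1.18) = +0.90 V and the balanced reaction transfers n = 2 electrons.
Balancing gives Co^2+(aq) + Mn(s) → Co(s) + Mn^2+(aq); hence Q = [Mn^2+(aq)] / [Co^2+(aq)] = 107 (log Q = 2.030).
Applying E = E° − (RT ln10/nF)·log Q gives +0.90 − (0.0592/2)(2.030) = +0.84 V.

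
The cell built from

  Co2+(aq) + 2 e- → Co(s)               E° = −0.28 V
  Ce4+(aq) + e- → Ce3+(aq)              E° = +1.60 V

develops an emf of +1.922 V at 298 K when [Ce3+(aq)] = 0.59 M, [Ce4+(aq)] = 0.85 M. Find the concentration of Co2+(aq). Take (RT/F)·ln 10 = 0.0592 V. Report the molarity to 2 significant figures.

0.079 M

Ce⁴⁺/Ce³⁺ is the cathode (higher E°); E°cell = +1.60 − (−0.28) = +1.88 V with n = 2.
Since E = E° − (0.0592/n)·log Q, log Q = n(E° − E)/0.0592 = −1.419.
For 2 Ce4+(aq) + Co(s) → 2 Ce3+(aq) + Co2+(aq), the reaction quotient is Q = ([Ce3+(aq)]^2·[Co2+(aq)]) / [Ce4+(aq)]^2.
Substituting the known concentrations and solving, log [Co2+(aq)] = −1.102 and [Co2+(aq)] = 0.079 M.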